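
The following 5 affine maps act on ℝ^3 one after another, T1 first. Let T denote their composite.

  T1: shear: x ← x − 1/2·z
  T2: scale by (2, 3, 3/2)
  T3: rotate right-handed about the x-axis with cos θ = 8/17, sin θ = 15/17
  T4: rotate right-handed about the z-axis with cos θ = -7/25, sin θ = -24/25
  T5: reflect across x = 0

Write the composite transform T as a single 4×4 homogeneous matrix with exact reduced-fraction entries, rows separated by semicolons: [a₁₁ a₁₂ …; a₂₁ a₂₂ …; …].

T = [14/25 -576/425 421/425 0; -48/25 -168/425 1131/850 0; 0 45/17 12/17 0; 0 0 0 1]

T1 = [1 0 -1/2 0; 0 1 0 0; 0 0 1 0; 0 0 0 1]
T2·T1 = [2 0 -1 0; 0 3 0 0; 0 0 3/2 0; 0 0 0 1]
T3·…·T1 = [2 0 -1 0; 0 24/17 -45/34 0; 0 45/17 12/17 0; 0 0 0 1]
T4·…·T1 = [-14/25 576/425 -421/425 0; -48/25 -168/425 1131/850 0; 0 45/17 12/17 0; 0 0 0 1]
T5·…·T1 = [14/25 -576/425 421/425 0; -48/25 -168/425 1131/850 0; 0 45/17 12/17 0; 0 0 0 1]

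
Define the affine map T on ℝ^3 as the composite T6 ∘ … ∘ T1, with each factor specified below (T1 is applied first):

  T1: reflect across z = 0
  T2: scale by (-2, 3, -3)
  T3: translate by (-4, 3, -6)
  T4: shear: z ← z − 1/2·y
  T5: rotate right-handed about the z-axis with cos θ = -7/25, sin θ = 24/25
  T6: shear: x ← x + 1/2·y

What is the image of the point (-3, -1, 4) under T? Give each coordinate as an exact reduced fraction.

T1 reflect across z = 0: (-3, -1, 4) → (-3, -1, -4)
T2 scale by (-2, 3, -3): (-3, -1, -4) → (6, -3, 12)
T3 translate by (-4, 3, -6): (6, -3, 12) → (2, 0, 6)
T4 shear: z ← z − 1/2·y: (2, 0, 6) → (2, 0, 6)
T5 rotate right-handed about the z-axis with cos θ = -7/25, sin θ = 24/25: (2, 0, 6) → (-14/25, 48/25, 6)
T6 shear: x ← x + 1/2·y: (-14/25, 48/25, 6) → (2/5, 48/25, 6)

T(p) = (2/5, 48/25, 6)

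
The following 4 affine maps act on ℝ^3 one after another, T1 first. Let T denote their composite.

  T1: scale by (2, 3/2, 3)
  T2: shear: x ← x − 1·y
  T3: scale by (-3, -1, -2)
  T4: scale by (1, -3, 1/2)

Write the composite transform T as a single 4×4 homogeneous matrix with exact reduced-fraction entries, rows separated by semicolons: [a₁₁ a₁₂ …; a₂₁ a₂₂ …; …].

T = [-6 9/2 0 0; 0 9/2 0 0; 0 0 -3 0; 0 0 0 1]

T1 = [2 0 0 0; 0 3/2 0 0; 0 0 3 0; 0 0 0 1]
T2·T1 = [2 -3/2 0 0; 0 3/2 0 0; 0 0 3 0; 0 0 0 1]
T3·…·T1 = [-6 9/2 0 0; 0 -3/2 0 0; 0 0 -6 0; 0 0 0 1]
T4·…·T1 = [-6 9/2 0 0; 0 9/2 0 0; 0 0 -3 0; 0 0 0 1]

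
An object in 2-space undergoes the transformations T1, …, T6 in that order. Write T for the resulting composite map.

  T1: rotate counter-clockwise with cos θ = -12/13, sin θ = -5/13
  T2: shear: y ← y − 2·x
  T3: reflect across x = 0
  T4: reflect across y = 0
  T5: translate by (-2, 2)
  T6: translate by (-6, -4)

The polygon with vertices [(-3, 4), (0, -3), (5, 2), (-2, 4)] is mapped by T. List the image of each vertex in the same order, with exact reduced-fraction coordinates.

T1 rotate counter-clockwise with cos θ = -12/13, sin θ = -5/13: (-3, 4) → (56/13, -33/13); (0, -3) → (-15/13, 36/13); (5, 2) → (-50/13, -49/13); (-2, 4) → (44/13, -38/13)
T2 shear: y ← y − 2·x: (56/13, -33/13) → (56/13, -145/13); (-15/13, 36/13) → (-15/13, 66/13); (-50/13, -49/13) → (-50/13, 51/13); (44/13, -38/13) → (44/13, -126/13)
T3 reflect across x = 0: (56/13, -145/13) → (-56/13, -145/13); (-15/13, 66/13) → (15/13, 66/13); (-50/13, 51/13) → (50/13, 51/13); (44/13, -126/13) → (-44/13, -126/13)
T4 reflect across y = 0: (-56/13, -145/13) → (-56/13, 145/13); (15/13, 66/13) → (15/13, -66/13); (50/13, 51/13) → (50/13, -51/13); (-44/13, -126/13) → (-44/13, 126/13)
T5 translate by (-2, 2): (-56/13, 145/13) → (-82/13, 171/13); (15/13, -66/13) → (-11/13, -40/13); (50/13, -51/13) → (24/13, -25/13); (-44/13, 126/13) → (-70/13, 152/13)
T6 translate by (-6, -4): (-82/13, 171/13) → (-160/13, 119/13); (-11/13, -40/13) → (-89/13, -92/13); (24/13, -25/13) → (-54/13, -77/13); (-70/13, 152/13) → (-148/13, 100/13)

image vertices: (-160/13, 119/13), (-89/13, -92/13), (-54/13, -77/13), (-148/13, 100/13)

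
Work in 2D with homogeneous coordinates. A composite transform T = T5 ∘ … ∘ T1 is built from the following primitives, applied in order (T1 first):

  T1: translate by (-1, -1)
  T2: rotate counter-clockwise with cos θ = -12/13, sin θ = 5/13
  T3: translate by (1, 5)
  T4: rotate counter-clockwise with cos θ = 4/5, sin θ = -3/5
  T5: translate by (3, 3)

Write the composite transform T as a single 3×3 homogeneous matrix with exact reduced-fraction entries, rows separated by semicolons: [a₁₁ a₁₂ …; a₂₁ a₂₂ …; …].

T = [-33/65 -56/65 531/65; 56/65 -33/65 393/65; 0 0 1]

T1 = [1 0 -1; 0 1 -1; 0 0 1]
T2·T1 = [-12/13 -5/13 17/13; 5/13 -12/13 7/13; 0 0 1]
T3·…·T1 = [-12/13 -5/13 30/13; 5/13 -12/13 72/13; 0 0 1]
T4·…·T1 = [-33/65 -56/65 336/65; 56/65 -33/65 198/65; 0 0 1]
T5·…·T1 = [-33/65 -56/65 531/65; 56/65 -33/65 393/65; 0 0 1]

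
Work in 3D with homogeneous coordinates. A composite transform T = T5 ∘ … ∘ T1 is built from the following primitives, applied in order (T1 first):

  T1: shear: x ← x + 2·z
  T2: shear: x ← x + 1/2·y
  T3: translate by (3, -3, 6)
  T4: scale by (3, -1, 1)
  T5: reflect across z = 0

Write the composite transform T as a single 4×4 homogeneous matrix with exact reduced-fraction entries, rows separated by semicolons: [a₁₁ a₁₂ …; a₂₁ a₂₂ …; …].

T1 = [1 0 2 0; 0 1 0 0; 0 0 1 0; 0 0 0 1]
T2·T1 = [1 1/2 2 0; 0 1 0 0; 0 0 1 0; 0 0 0 1]
T3·…·T1 = [1 1/2 2 3; 0 1 0 -3; 0 0 1 6; 0 0 0 1]
T4·…·T1 = [3 3/2 6 9; 0 -1 0 3; 0 0 1 6; 0 0 0 1]
T5·…·T1 = [3 3/2 6 9; 0 -1 0 3; 0 0 -1 -6; 0 0 0 1]

T = [3 3/2 6 9; 0 -1 0 3; 0 0 -1 -6; 0 0 0 1]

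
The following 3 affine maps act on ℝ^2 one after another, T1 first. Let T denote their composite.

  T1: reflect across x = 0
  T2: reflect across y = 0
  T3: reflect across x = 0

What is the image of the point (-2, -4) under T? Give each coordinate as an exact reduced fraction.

T(p) = (-2, 4)

T1 reflect across x = 0: (-2, -4) → (2, -4)
T2 reflect across y = 0: (2, -4) → (2, 4)
T3 reflect across x = 0: (2, 4) → (-2, 4)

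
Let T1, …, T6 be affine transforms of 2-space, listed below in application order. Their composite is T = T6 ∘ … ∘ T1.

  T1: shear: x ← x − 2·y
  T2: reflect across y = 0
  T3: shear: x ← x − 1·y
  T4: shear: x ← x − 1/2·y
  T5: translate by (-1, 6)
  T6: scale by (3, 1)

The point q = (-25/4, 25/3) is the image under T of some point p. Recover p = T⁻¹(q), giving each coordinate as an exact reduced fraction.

p = (-9/4, -7/3)

T1 = [1 -2 0; 0 1 0; 0 0 1]
T2·T1 = [1 -2 0; 0 -1 0; 0 0 1]
T3·…·T1 = [1 -1 0; 0 -1 0; 0 0 1]
T4·…·T1 = [1 -1/2 0; 0 -1 0; 0 0 1]
T5·…·T1 = [1 -1/2 -1; 0 -1 6; 0 0 1]
T6·…·T1 = [3 -3/2 -3; 0 -1 6; 0 0 1]
det M = -3; M⁻¹ = [1/3 -1/2 4; 0 -1 6; 0 0 1]
M⁻¹ · (-25/4, 25/3)ᵀ = (-9/4, -7/3)ᵀ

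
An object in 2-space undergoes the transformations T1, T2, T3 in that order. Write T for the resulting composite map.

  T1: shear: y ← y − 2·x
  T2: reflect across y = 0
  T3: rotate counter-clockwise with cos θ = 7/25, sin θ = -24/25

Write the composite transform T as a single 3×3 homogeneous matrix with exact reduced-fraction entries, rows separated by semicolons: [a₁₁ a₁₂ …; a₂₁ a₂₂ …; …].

T = [11/5 -24/25 0; -2/5 -7/25 0; 0 0 1]

T1 = [1 0 0; -2 1 0; 0 0 1]
T2·T1 = [1 0 0; 2 -1 0; 0 0 1]
T3·…·T1 = [11/5 -24/25 0; -2/5 -7/25 0; 0 0 1]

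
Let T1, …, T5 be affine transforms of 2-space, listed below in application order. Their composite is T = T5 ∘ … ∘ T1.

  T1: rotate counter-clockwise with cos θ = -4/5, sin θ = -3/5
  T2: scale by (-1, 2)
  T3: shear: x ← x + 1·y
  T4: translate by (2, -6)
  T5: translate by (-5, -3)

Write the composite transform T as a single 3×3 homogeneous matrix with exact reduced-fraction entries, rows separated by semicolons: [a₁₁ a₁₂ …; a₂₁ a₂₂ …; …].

T = [-2/5 -11/5 -3; -6/5 -8/5 -9; 0 0 1]

T1 = [-4/5 3/5 0; -3/5 -4/5 0; 0 0 1]
T2·T1 = [4/5 -3/5 0; -6/5 -8/5 0; 0 0 1]
T3·…·T1 = [-2/5 -11/5 0; -6/5 -8/5 0; 0 0 1]
T4·…·T1 = [-2/5 -11/5 2; -6/5 -8/5 -6; 0 0 1]
T5·…·T1 = [-2/5 -11/5 -3; -6/5 -8/5 -9; 0 0 1]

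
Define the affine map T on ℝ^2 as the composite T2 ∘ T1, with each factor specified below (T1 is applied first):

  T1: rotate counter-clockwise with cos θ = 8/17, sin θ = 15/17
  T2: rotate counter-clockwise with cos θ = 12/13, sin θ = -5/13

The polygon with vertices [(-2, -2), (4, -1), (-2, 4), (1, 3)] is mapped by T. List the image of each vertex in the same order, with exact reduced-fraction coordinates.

image vertices: (-62/221, -622/221), (824/221, 389/221), (-902/221, 404/221), (-249/221, 653/221)

T1 rotate counter-clockwise with cos θ = 8/17, sin θ = 15/17: (-2, -2) → (14/17, -46/17); (4, -1) → (47/17, 52/17); (-2, 4) → (-76/17, 2/17); (1, 3) → (-37/17, 39/17)
T2 rotate counter-clockwise with cos θ = 12/13, sin θ = -5/13: (14/17, -46/17) → (-62/221, -622/221); (47/17, 52/17) → (824/221, 389/221); (-76/17, 2/17) → (-902/221, 404/221); (-37/17, 39/17) → (-249/221, 653/221)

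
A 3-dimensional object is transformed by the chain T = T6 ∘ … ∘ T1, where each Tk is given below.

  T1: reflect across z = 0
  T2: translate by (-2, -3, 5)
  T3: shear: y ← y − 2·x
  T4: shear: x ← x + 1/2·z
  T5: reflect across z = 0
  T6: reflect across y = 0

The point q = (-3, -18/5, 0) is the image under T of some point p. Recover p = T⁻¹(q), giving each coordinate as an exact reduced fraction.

p = (-1, 3/5, 5)

T1 = [1 0 0 0; 0 1 0 0; 0 0 -1 0; 0 0 0 1]
T2·T1 = [1 0 0 -2; 0 1 0 -3; 0 0 -1 5; 0 0 0 1]
T3·…·T1 = [1 0 0 -2; -2 1 0 1; 0 0 -1 5; 0 0 0 1]
T4·…·T1 = [1 0 -1/2 1/2; -2 1 0 1; 0 0 -1 5; 0 0 0 1]
T5·…·T1 = [1 0 -1/2 1/2; -2 1 0 1; 0 0 1 -5; 0 0 0 1]
T6·…·T1 = [1 0 -1/2 1/2; 2 -1 0 -1; 0 0 1 -5; 0 0 0 1]
det M = -1; M⁻¹ = [1 0 1/2 2; 2 -1 1 3; 0 0 1 5; 0 0 0 1]
M⁻¹ · (-3, -18/5, 0)ᵀ = (-1, 3/5, 5)ᵀ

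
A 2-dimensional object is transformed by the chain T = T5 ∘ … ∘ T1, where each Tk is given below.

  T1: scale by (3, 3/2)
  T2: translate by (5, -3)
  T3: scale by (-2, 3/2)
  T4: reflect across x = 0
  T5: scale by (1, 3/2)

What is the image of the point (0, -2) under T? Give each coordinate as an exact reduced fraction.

T1 scale by (3, 3/2): (0, -2) → (0, -3)
T2 translate by (5, -3): (0, -3) → (5, -6)
T3 scale by (-2, 3/2): (5, -6) → (-10, -9)
T4 reflect across x = 0: (-10, -9) → (10, -9)
T5 scale by (1, 3/2): (10, -9) → (10, -27/2)

T(p) = (10, -27/2)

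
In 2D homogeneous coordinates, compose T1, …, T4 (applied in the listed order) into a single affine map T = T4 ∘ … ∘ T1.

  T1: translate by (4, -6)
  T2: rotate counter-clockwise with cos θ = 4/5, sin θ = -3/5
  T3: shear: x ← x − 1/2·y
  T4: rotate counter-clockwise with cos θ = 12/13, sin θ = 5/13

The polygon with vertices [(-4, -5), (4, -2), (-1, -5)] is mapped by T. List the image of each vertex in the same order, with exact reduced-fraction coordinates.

image vertices: (88/65, -583/65), (712/65, -492/65), (331/65, -1217/130)

T1 translate by (4, -6): (-4, -5) → (0, -11); (4, -2) → (8, -8); (-1, -5) → (3, -11)
T2 rotate counter-clockwise with cos θ = 4/5, sin θ = -3/5: (0, -11) → (-33/5, -44/5); (8, -8) → (8/5, -56/5); (3, -11) → (-21/5, -53/5)
T3 shear: x ← x − 1/2·y: (-33/5, -44/5) → (-11/5, -44/5); (8/5, -56/5) → (36/5, -56/5); (-21/5, -53/5) → (11/10, -53/5)
T4 rotate counter-clockwise with cos θ = 12/13, sin θ = 5/13: (-11/5, -44/5) → (88/65, -583/65); (36/5, -56/5) → (712/65, -492/65); (11/10, -53/5) → (331/65, -1217/130)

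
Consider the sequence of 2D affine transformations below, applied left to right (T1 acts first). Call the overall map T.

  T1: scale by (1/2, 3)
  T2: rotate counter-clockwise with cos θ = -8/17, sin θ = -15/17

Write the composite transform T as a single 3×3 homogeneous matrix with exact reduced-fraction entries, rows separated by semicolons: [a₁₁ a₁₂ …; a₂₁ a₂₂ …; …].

T1 = [1/2 0 0; 0 3 0; 0 0 1]
T2·T1 = [-4/17 45/17 0; -15/34 -24/17 0; 0 0 1]

T = [-4/17 45/17 0; -15/34 -24/17 0; 0 0 1]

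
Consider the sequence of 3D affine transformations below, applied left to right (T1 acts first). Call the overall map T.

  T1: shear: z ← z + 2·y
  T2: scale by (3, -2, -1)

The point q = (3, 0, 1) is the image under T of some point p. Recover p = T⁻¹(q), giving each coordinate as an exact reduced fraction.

p = (1, 0, -1)

T1 = [1 0 0 0; 0 1 0 0; 0 2 1 0; 0 0 0 1]
T2·T1 = [3 0 0 0; 0 -2 0 0; 0 -2 -1 0; 0 0 0 1]
det M = 6; M⁻¹ = [1/3 0 0 0; 0 -1/2 0 0; 0 1 -1 0; 0 0 0 1]
M⁻¹ · (3, 0, 1)ᵀ = (1, 0, -1)ᵀ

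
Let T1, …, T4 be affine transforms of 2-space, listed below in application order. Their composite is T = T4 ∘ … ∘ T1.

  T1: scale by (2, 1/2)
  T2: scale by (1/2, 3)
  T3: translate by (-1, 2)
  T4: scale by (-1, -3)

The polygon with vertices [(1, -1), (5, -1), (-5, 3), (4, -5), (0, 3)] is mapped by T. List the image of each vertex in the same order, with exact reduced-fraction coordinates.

T1 scale by (2, 1/2): (1, -1) → (2, -1/2); (5, -1) → (10, -1/2); (-5, 3) → (-10, 3/2); (4, -5) → (8, -5/2); (0, 3) → (0, 3/2)
T2 scale by (1/2, 3): (2, -1/2) → (1, -3/2); (10, -1/2) → (5, -3/2); (-10, 3/2) → (-5, 9/2); (8, -5/2) → (4, -15/2); (0, 3/2) → (0, 9/2)
T3 translate by (-1, 2): (1, -3/2) → (0, 1/2); (5, -3/2) → (4, 1/2); (-5, 9/2) → (-6, 13/2); (4, -15/2) → (3, -11/2); (0, 9/2) → (-1, 13/2)
T4 scale by (-1, -3): (0, 1/2) → (0, -3/2); (4, 1/2) → (-4, -3/2); (-6, 13/2) → (6, -39/2); (3, -11/2) → (-3, 33/2); (-1, 13/2) → (1, -39/2)

image vertices: (0, -3/2), (-4, -3/2), (6, -39/2), (-3, 33/2), (1, -39/2)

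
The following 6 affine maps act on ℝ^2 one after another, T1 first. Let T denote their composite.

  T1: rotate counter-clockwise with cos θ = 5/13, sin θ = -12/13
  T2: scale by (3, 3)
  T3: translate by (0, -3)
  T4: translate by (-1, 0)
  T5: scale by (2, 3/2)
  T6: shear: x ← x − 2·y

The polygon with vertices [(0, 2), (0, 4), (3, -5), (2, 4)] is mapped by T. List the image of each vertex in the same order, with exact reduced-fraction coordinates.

T1 rotate counter-clockwise with cos θ = 5/13, sin θ = -12/13: (0, 2) → (24/13, 10/13); (0, 4) → (48/13, 20/13); (3, -5) → (-45/13, -61/13); (2, 4) → (58/13, -4/13)
T2 scale by (3, 3): (24/13, 10/13) → (72/13, 30/13); (48/13, 20/13) → (144/13, 60/13); (-45/13, -61/13) → (-135/13, -183/13); (58/13, -4/13) → (174/13, -12/13)
T3 translate by (0, -3): (72/13, 30/13) → (72/13, -9/13); (144/13, 60/13) → (144/13, 21/13); (-135/13, -183/13) → (-135/13, -222/13); (174/13, -12/13) → (174/13, -51/13)
T4 translate by (-1, 0): (72/13, -9/13) → (59/13, -9/13); (144/13, 21/13) → (131/13, 21/13); (-135/13, -222/13) → (-148/13, -222/13); (174/13, -51/13) → (161/13, -51/13)
T5 scale by (2, 3/2): (59/13, -9/13) → (118/13, -27/26); (131/13, 21/13) → (262/13, 63/26); (-148/13, -222/13) → (-296/13, -333/13); (161/13, -51/13) → (322/13, -153/26)
T6 shear: x ← x − 2·y: (118/13, -27/26) → (145/13, -27/26); (262/13, 63/26) → (199/13, 63/26); (-296/13, -333/13) → (370/13, -333/13); (322/13, -153/26) → (475/13, -153/26)

image vertices: (145/13, -27/26), (199/13, 63/26), (370/13, -333/13), (475/13, -153/26)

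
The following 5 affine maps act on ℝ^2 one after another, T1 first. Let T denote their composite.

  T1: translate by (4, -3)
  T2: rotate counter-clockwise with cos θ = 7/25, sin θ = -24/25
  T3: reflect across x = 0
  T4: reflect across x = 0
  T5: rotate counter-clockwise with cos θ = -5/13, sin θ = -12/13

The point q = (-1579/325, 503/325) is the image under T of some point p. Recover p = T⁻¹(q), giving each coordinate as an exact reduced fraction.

p = (1, 2)

T1 = [1 0 4; 0 1 -3; 0 0 1]
T2·T1 = [7/25 24/25 -44/25; -24/25 7/25 -117/25; 0 0 1]
T3·…·T1 = [-7/25 -24/25 44/25; -24/25 7/25 -117/25; 0 0 1]
T4·…·T1 = [7/25 24/25 -44/25; -24/25 7/25 -117/25; 0 0 1]
T5·…·T1 = [-323/325 -36/325 -1184/325; 36/325 -323/325 1113/325; 0 0 1]
det M = 1; M⁻¹ = [-323/325 36/325 -4; -36/325 -323/325 3; 0 0 1]
M⁻¹ · (-1579/325, 503/325)ᵀ = (1, 2)ᵀ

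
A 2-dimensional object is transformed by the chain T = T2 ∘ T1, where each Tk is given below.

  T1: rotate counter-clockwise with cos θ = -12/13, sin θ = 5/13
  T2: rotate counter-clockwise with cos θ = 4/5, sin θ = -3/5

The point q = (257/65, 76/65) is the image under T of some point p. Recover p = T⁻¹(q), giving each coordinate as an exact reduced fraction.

p = (-1, -4)

T1 = [-12/13 -5/13 0; 5/13 -12/13 0; 0 0 1]
T2·T1 = [-33/65 -56/65 0; 56/65 -33/65 0; 0 0 1]
det M = 1; M⁻¹ = [-33/65 56/65 0; -56/65 -33/65 0; 0 0 1]
M⁻¹ · (257/65, 76/65)ᵀ = (-1, -4)ᵀ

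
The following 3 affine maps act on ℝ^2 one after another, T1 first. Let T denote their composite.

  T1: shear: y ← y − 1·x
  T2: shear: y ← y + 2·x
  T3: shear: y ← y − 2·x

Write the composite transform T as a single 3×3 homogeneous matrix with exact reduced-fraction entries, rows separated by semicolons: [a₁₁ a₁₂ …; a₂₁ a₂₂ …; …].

T = [1 0 0; -1 1 0; 0 0 1]

T1 = [1 0 0; -1 1 0; 0 0 1]
T2·T1 = [1 0 0; 1 1 0; 0 0 1]
T3·…·T1 = [1 0 0; -1 1 0; 0 0 1]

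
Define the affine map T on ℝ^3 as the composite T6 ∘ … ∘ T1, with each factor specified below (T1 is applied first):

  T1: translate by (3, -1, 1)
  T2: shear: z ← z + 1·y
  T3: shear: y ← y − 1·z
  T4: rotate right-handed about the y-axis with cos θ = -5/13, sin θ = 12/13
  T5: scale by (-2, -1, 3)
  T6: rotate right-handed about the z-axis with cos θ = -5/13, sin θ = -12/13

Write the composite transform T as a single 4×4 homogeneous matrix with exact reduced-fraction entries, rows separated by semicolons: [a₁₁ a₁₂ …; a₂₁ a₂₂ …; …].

T1 = [1 0 0 3; 0 1 0 -1; 0 0 1 1; 0 0 0 1]
T2·T1 = [1 0 0 3; 0 1 0 -1; 0 1 1 0; 0 0 0 1]
T3·…·T1 = [1 0 0 3; 0 0 -1 -1; 0 1 1 0; 0 0 0 1]
T4·…·T1 = [-5/13 12/13 12/13 -15/13; 0 0 -1 -1; -12/13 -5/13 -5/13 -36/13; 0 0 0 1]
T5·…·T1 = [10/13 -24/13 -24/13 30/13; 0 0 1 1; -36/13 -15/13 -15/13 -108/13; 0 0 0 1]
T6·…·T1 = [-50/169 120/169 276/169 6/169; -120/169 288/169 223/169 -425/169; -36/13 -15/13 -15/13 -108/13; 0 0 0 1]

T = [-50/169 120/169 276/169 6/169; -120/169 288/169 223/169 -425/169; -36/13 -15/13 -15/13 -108/13; 0 0 0 1]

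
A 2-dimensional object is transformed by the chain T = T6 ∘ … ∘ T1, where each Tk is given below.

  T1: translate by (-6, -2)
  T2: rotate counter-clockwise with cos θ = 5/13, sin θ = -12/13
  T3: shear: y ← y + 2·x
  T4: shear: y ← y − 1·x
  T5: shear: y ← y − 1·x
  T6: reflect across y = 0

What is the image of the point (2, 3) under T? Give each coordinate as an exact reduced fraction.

T(p) = (-8/13, -53/13)

T1 translate by (-6, -2): (2, 3) → (-4, 1)
T2 rotate counter-clockwise with cos θ = 5/13, sin θ = -12/13: (-4, 1) → (-8/13, 53/13)
T3 shear: y ← y + 2·x: (-8/13, 53/13) → (-8/13, 37/13)
T4 shear: y ← y − 1·x: (-8/13, 37/13) → (-8/13, 45/13)
T5 shear: y ← y − 1·x: (-8/13, 45/13) → (-8/13, 53/13)
T6 reflect across y = 0: (-8/13, 53/13) → (-8/13, -53/13)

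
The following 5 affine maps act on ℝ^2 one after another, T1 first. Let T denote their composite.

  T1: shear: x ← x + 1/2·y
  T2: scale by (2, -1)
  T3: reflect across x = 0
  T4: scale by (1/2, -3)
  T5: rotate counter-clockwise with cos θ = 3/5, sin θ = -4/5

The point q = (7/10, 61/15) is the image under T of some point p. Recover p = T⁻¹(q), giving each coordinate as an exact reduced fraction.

T1 = [1 1/2 0; 0 1 0; 0 0 1]
T2·T1 = [2 1 0; 0 -1 0; 0 0 1]
T3·…·T1 = [-2 -1 0; 0 -1 0; 0 0 1]
T4·…·T1 = [-1 -1/2 0; 0 3 0; 0 0 1]
T5·…·T1 = [-3/5 21/10 0; 4/5 11/5 0; 0 0 1]
det M = -3; M⁻¹ = [-11/15 7/10 0; 4/15 1/5 0; 0 0 1]
M⁻¹ · (7/10, 61/15)ᵀ = (7/3, 1)ᵀ

p = (7/3, 1)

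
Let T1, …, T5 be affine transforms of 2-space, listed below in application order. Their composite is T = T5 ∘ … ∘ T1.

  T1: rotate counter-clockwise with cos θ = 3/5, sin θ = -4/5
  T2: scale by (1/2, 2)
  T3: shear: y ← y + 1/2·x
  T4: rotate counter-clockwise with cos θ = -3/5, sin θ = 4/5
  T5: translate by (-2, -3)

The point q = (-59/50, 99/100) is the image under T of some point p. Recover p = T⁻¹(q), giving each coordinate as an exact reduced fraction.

T1 = [3/5 4/5 0; -4/5 3/5 0; 0 0 1]
T2·T1 = [3/10 2/5 0; -8/5 6/5 0; 0 0 1]
T3·…·T1 = [3/10 2/5 0; -29/20 7/5 0; 0 0 1]
T4·…·T1 = [49/50 -34/25 0; 111/100 -13/25 0; 0 0 1]
T5·…·T1 = [49/50 -34/25 -2; 111/100 -13/25 -3; 0 0 1]
det M = 1; M⁻¹ = [-13/25 34/25 76/25; -111/100 49/50 18/25; 0 0 1]
M⁻¹ · (-59/50, 99/100)ᵀ = (5, 3)ᵀ

p = (5, 3)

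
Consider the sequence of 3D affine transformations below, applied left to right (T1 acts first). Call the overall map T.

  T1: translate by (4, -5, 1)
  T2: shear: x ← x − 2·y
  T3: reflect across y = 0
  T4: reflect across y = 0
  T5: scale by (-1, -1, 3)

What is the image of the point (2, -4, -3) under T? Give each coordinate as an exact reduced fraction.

T1 translate by (4, -5, 1): (2, -4, -3) → (6, -9, -2)
T2 shear: x ← x − 2·y: (6, -9, -2) → (24, -9, -2)
T3 reflect across y = 0: (24, -9, -2) → (24, 9, -2)
T4 reflect across y = 0: (24, 9, -2) → (24, -9, -2)
T5 scale by (-1, -1, 3): (24, -9, -2) → (-24, 9, -6)

T(p) = (-24, 9, -6)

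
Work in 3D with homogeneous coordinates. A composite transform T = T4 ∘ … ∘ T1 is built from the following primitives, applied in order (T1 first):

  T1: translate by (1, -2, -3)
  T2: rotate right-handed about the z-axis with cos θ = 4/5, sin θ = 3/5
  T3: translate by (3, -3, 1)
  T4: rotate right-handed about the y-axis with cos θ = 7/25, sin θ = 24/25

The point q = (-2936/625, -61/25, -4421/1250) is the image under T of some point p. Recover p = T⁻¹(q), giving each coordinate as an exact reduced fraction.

T1 = [1 0 0 1; 0 1 0 -2; 0 0 1 -3; 0 0 0 1]
T2·T1 = [4/5 -3/5 0 2; 3/5 4/5 0 -1; 0 0 1 -3; 0 0 0 1]
T3·…·T1 = [4/5 -3/5 0 5; 3/5 4/5 0 -4; 0 0 1 -2; 0 0 0 1]
T4·…·T1 = [28/125 -21/125 24/25 -13/25; 3/5 4/5 0 -4; -96/125 72/125 7/25 -134/25; 0 0 0 1]
det M = 1; M⁻¹ = [28/125 3/5 -96/125 -8/5; -21/125 4/5 72/125 31/5; 24/25 0 7/25 2; 0 0 0 1]
M⁻¹ · (-2936/625, -61/25, -4421/1250)ᵀ = (-7/5, 3, -7/2)ᵀ

p = (-7/5, 3, -7/2)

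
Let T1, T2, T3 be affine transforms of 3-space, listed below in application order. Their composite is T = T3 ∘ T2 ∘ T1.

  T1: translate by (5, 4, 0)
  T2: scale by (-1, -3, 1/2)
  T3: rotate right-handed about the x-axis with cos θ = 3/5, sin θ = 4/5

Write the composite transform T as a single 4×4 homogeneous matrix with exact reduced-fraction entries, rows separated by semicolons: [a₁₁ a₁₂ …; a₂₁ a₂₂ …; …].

T1 = [1 0 0 5; 0 1 0 4; 0 0 1 0; 0 0 0 1]
T2·T1 = [-1 0 0 -5; 0 -3 0 -12; 0 0 1/2 0; 0 0 0 1]
T3·…·T1 = [-1 0 0 -5; 0 -9/5 -2/5 -36/5; 0 -12/5 3/10 -48/5; 0 0 0 1]

T = [-1 0 0 -5; 0 -9/5 -2/5 -36/5; 0 -12/5 3/10 -48/5; 0 0 0 1]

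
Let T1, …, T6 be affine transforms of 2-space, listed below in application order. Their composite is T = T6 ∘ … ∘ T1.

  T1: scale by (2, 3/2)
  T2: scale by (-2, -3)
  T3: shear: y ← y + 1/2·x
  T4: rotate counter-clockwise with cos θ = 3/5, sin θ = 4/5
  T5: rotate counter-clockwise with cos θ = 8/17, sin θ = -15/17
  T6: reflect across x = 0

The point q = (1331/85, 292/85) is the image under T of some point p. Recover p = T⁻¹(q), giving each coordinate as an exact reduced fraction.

p = (4, -2)

T1 = [2 0 0; 0 3/2 0; 0 0 1]
T2·T1 = [-4 0 0; 0 -9/2 0; 0 0 1]
T3·…·T1 = [-4 0 0; -2 -9/2 0; 0 0 1]
T4·…·T1 = [-4/5 18/5 0; -22/5 -27/10 0; 0 0 1]
T5·…·T1 = [-362/85 -117/170 0; -116/85 -378/85 0; 0 0 1]
T6·…·T1 = [362/85 117/170 0; -116/85 -378/85 0; 0 0 1]
det M = -18; M⁻¹ = [21/85 13/340 0; -58/765 -181/765 0; 0 0 1]
M⁻¹ · (1331/85, 292/85)ᵀ = (4, -2)ᵀ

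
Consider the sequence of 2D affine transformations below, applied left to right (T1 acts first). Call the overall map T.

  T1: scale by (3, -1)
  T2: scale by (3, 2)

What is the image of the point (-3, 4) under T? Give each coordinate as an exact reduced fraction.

T(p) = (-27, -8)

T1 scale by (3, -1): (-3, 4) → (-9, -4)
T2 scale by (3, 2): (-9, -4) → (-27, -8)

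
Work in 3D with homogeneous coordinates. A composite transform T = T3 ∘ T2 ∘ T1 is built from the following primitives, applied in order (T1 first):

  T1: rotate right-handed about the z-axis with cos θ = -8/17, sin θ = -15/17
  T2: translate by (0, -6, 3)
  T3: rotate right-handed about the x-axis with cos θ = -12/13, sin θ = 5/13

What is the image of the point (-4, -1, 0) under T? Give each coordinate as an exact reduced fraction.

T(p) = (1, 9/13, -46/13)

T1 rotate right-handed about the z-axis with cos θ = -8/17, sin θ = -15/17: (-4, -1, 0) → (1, 4, 0)
T2 translate by (0, -6, 3): (1, 4, 0) → (1, -2, 3)
T3 rotate right-handed about the x-axis with cos θ = -12/13, sin θ = 5/13: (1, -2, 3) → (1, 9/13, -46/13)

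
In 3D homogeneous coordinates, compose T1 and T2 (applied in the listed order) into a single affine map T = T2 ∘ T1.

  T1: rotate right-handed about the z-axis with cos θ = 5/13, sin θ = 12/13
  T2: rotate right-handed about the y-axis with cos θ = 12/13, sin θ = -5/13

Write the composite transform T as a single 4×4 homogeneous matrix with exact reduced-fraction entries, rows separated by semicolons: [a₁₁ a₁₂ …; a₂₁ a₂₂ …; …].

T = [60/169 -144/169 -5/13 0; 12/13 5/13 0 0; 25/169 -60/169 12/13 0; 0 0 0 1]

T1 = [5/13 -12/13 0 0; 12/13 5/13 0 0; 0 0 1 0; 0 0 0 1]
T2·T1 = [60/169 -144/169 -5/13 0; 12/13 5/13 0 0; 25/169 -60/169 12/13 0; 0 0 0 1]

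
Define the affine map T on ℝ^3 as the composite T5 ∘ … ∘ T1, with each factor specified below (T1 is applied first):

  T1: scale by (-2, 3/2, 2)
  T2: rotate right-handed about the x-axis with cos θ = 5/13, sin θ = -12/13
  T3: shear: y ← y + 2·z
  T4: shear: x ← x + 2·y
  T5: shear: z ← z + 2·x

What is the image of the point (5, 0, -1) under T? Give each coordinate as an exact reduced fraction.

T(p) = (-218/13, -44/13, -446/13)

T1 scale by (-2, 3/2, 2): (5, 0, -1) → (-10, 0, -2)
T2 rotate right-handed about the x-axis with cos θ = 5/13, sin θ = -12/13: (-10, 0, -2) → (-10, -24/13, -10/13)
T3 shear: y ← y + 2·z: (-10, -24/13, -10/13) → (-10, -44/13, -10/13)
T4 shear: x ← x + 2·y: (-10, -44/13, -10/13) → (-218/13, -44/13, -10/13)
T5 shear: z ← z + 2·x: (-218/13, -44/13, -10/13) → (-218/13, -44/13, -446/13)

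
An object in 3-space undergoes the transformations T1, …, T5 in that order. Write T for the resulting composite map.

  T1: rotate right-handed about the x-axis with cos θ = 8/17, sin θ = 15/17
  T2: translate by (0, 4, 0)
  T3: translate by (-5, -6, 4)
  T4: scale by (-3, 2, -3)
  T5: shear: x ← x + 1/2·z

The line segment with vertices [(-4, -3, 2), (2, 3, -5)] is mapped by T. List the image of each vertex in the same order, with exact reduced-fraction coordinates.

image vertices: (801/34, -176/17, -117/17), (87/34, 130/17, -219/17)

T1 rotate right-handed about the x-axis with cos θ = 8/17, sin θ = 15/17: (-4, -3, 2) → (-4, -54/17, -29/17); (2, 3, -5) → (2, 99/17, 5/17)
T2 translate by (0, 4, 0): (-4, -54/17, -29/17) → (-4, 14/17, -29/17); (2, 99/17, 5/17) → (2, 167/17, 5/17)
T3 translate by (-5, -6, 4): (-4, 14/17, -29/17) → (-9, -88/17, 39/17); (2, 167/17, 5/17) → (-3, 65/17, 73/17)
T4 scale by (-3, 2, -3): (-9, -88/17, 39/17) → (27, -176/17, -117/17); (-3, 65/17, 73/17) → (9, 130/17, -219/17)
T5 shear: x ← x + 1/2·z: (27, -176/17, -117/17) → (801/34, -176/17, -117/17); (9, 130/17, -219/17) → (87/34, 130/17, -219/17)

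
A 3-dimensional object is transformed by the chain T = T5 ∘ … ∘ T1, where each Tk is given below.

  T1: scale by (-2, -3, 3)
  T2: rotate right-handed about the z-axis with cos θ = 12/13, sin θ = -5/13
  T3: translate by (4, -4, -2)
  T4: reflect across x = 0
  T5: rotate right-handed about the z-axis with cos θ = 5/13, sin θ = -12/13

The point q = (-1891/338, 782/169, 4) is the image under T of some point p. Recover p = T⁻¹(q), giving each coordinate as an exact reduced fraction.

p = (-1, -1/2, 2)

T1 = [-2 0 0 0; 0 -3 0 0; 0 0 3 0; 0 0 0 1]
T2·T1 = [-24/13 -15/13 0 0; 10/13 -36/13 0 0; 0 0 3 0; 0 0 0 1]
T3·…·T1 = [-24/13 -15/13 0 4; 10/13 -36/13 0 -4; 0 0 3 -2; 0 0 0 1]
T4·…·T1 = [24/13 15/13 0 -4; 10/13 -36/13 0 -4; 0 0 3 -2; 0 0 0 1]
T5·…·T1 = [240/169 -357/169 0 -68/13; -238/169 -360/169 0 28/13; 0 0 3 -2; 0 0 0 1]
det M = -18; M⁻¹ = [60/169 -119/338 0 34/13; -119/507 -40/169 0 -28/39; 0 0 1/3 2/3; 0 0 0 1]
M⁻¹ · (-1891/338, 782/169, 4)ᵀ = (-1, -1/2, 2)ᵀ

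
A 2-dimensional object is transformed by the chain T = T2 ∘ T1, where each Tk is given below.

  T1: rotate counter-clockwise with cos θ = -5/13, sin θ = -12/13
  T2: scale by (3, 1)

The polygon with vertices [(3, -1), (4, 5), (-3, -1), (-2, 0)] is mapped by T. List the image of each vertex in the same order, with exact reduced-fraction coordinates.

T1 rotate counter-clockwise with cos θ = -5/13, sin θ = -12/13: (3, -1) → (-27/13, -31/13); (4, 5) → (40/13, -73/13); (-3, -1) → (3/13, 41/13); (-2, 0) → (10/13, 24/13)
T2 scale by (3, 1): (-27/13, -31/13) → (-81/13, -31/13); (40/13, -73/13) → (120/13, -73/13); (3/13, 41/13) → (9/13, 41/13); (10/13, 24/13) → (30/13, 24/13)

image vertices: (-81/13, -31/13), (120/13, -73/13), (9/13, 41/13), (30/13, 24/13)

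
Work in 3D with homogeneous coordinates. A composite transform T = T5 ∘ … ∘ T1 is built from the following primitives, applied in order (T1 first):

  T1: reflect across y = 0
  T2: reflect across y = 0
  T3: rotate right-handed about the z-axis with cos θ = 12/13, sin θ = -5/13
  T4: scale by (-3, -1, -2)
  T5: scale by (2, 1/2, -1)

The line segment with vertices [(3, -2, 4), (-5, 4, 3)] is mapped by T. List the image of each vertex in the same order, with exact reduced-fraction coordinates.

T1 reflect across y = 0: (3, -2, 4) → (3, 2, 4); (-5, 4, 3) → (-5, -4, 3)
T2 reflect across y = 0: (3, 2, 4) → (3, -2, 4); (-5, -4, 3) → (-5, 4, 3)
T3 rotate right-handed about the z-axis with cos θ = 12/13, sin θ = -5/13: (3, -2, 4) → (2, -3, 4); (-5, 4, 3) → (-40/13, 73/13, 3)
T4 scale by (-3, -1, -2): (2, -3, 4) → (-6, 3, -8); (-40/13, 73/13, 3) → (120/13, -73/13, -6)
T5 scale by (2, 1/2, -1): (-6, 3, -8) → (-12, 3/2, 8); (120/13, -73/13, -6) → (240/13, -73/26, 6)

image vertices: (-12, 3/2, 8), (240/13, -73/26, 6)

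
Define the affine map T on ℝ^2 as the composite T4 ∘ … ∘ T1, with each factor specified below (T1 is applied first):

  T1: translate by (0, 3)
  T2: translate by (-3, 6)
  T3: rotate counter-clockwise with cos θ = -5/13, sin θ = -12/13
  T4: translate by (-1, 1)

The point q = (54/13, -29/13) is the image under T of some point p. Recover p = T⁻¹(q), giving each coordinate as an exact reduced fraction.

T1 = [1 0 0; 0 1 3; 0 0 1]
T2·T1 = [1 0 -3; 0 1 9; 0 0 1]
T3·…·T1 = [-5/13 12/13 123/13; -12/13 -5/13 -9/13; 0 0 1]
T4·…·T1 = [-5/13 12/13 110/13; -12/13 -5/13 4/13; 0 0 1]
det M = 1; M⁻¹ = [-5/13 -12/13 46/13; 12/13 -5/13 -100/13; 0 0 1]
M⁻¹ · (54/13, -29/13)ᵀ = (4, -3)ᵀ

p = (4, -3)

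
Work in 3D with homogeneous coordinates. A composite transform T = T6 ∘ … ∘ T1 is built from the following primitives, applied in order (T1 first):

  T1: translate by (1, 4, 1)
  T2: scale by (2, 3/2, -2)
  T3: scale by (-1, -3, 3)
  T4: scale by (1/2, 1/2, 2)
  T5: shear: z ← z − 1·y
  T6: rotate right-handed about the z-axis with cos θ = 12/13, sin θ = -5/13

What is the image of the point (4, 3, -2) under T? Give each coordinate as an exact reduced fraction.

T(p) = (-555/52, -164/13, 111/4)

T1 translate by (1, 4, 1): (4, 3, -2) → (5, 7, -1)
T2 scale by (2, 3/2, -2): (5, 7, -1) → (10, 21/2, 2)
T3 scale by (-1, -3, 3): (10, 21/2, 2) → (-10, -63/2, 6)
T4 scale by (1/2, 1/2, 2): (-10, -63/2, 6) → (-5, -63/4, 12)
T5 shear: z ← z − 1·y: (-5, -63/4, 12) → (-5, -63/4, 111/4)
T6 rotate right-handed about the z-axis with cos θ = 12/13, sin θ = -5/13: (-5, -63/4, 111/4) → (-555/52, -164/13, 111/4)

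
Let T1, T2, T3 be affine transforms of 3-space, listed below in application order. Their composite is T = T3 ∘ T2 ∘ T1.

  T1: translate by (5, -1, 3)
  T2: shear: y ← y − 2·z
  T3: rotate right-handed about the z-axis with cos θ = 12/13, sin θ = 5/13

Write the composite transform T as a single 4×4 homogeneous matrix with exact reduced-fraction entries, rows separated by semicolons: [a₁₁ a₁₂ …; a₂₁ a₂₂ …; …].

T = [12/13 -5/13 10/13 95/13; 5/13 12/13 -24/13 -59/13; 0 0 1 3; 0 0 0 1]

T1 = [1 0 0 5; 0 1 0 -1; 0 0 1 3; 0 0 0 1]
T2·T1 = [1 0 0 5; 0 1 -2 -7; 0 0 1 3; 0 0 0 1]
T3·…·T1 = [12/13 -5/13 10/13 95/13; 5/13 12/13 -24/13 -59/13; 0 0 1 3; 0 0 0 1]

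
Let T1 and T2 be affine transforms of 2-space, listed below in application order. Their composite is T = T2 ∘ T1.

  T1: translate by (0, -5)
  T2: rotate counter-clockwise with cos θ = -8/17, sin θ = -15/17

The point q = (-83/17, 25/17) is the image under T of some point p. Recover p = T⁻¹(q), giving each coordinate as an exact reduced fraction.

T1 = [1 0 0; 0 1 -5; 0 0 1]
T2·T1 = [-8/17 15/17 -75/17; -15/17 -8/17 40/17; 0 0 1]
det M = 1; M⁻¹ = [-8/17 -15/17 0; 15/17 -8/17 5; 0 0 1]
M⁻¹ · (-83/17, 25/17)ᵀ = (1, 0)ᵀ

p = (1, 0)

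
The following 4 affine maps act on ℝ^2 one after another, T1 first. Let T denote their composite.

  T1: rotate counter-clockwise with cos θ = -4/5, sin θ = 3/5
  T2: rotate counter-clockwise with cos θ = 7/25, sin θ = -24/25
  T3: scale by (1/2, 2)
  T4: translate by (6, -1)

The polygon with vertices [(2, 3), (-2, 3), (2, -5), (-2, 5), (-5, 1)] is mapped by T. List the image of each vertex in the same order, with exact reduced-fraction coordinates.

T1 rotate counter-clockwise with cos θ = -4/5, sin θ = 3/5: (2, 3) → (-17/5, -6/5); (-2, 3) → (-1/5, -18/5); (2, -5) → (7/5, 26/5); (-2, 5) → (-7/5, -26/5); (-5, 1) → (17/5, -19/5)
T2 rotate counter-clockwise with cos θ = 7/25, sin θ = -24/25: (-17/5, -6/5) → (-263/125, 366/125); (-1/5, -18/5) → (-439/125, -102/125); (7/5, 26/5) → (673/125, 14/125); (-7/5, -26/5) → (-673/125, -14/125); (17/5, -19/5) → (-337/125, -541/125)
T3 scale by (1/2, 2): (-263/125, 366/125) → (-263/250, 732/125); (-439/125, -102/125) → (-439/250, -204/125); (673/125, 14/125) → (673/250, 28/125); (-673/125, -14/125) → (-673/250, -28/125); (-337/125, -541/125) → (-337/250, -1082/125)
T4 translate by (6, -1): (-263/250, 732/125) → (1237/250, 607/125); (-439/250, -204/125) → (1061/250, -329/125); (673/250, 28/125) → (2173/250, -97/125); (-673/250, -28/125) → (827/250, -153/125); (-337/250, -1082/125) → (1163/250, -1207/125)

image vertices: (1237/250, 607/125), (1061/250, -329/125), (2173/250, -97/125), (827/250, -153/125), (1163/250, -1207/125)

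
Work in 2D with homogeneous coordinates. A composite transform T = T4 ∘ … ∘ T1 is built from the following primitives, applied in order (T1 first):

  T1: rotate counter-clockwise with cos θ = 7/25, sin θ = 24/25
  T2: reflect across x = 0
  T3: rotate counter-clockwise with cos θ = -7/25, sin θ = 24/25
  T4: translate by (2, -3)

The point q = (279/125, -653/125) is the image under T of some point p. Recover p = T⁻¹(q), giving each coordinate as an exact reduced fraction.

T1 = [7/25 -24/25 0; 24/25 7/25 0; 0 0 1]
T2·T1 = [-7/25 24/25 0; 24/25 7/25 0; 0 0 1]
T3·…·T1 = [-527/625 -336/625 0; -336/625 527/625 0; 0 0 1]
T4·…·T1 = [-527/625 -336/625 2; -336/625 527/625 -3; 0 0 1]
det M = -1; M⁻¹ = [-527/625 -336/625 46/625; -336/625 527/625 2253/625; 0 0 1]
M⁻¹ · (279/125, -653/125)ᵀ = (1, -2)ᵀ

p = (1, -2)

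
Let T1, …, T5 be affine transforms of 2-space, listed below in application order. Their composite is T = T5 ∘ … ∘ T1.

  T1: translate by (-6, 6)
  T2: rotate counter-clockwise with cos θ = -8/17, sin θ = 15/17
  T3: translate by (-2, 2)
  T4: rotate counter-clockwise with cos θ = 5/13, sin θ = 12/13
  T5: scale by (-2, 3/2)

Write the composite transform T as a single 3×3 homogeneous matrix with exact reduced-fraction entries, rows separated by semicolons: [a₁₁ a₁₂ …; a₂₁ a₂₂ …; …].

T = [440/221 -42/221 -1736/221; -63/442 -330/221 -2148/221; 0 0 1]

T1 = [1 0 -6; 0 1 6; 0 0 1]
T2·T1 = [-8/17 -15/17 -42/17; 15/17 -8/17 -138/17; 0 0 1]
T3·…·T1 = [-8/17 -15/17 -76/17; 15/17 -8/17 -104/17; 0 0 1]
T4·…·T1 = [-220/221 21/221 868/221; -21/221 -220/221 -1432/221; 0 0 1]
T5·…·T1 = [440/221 -42/221 -1736/221; -63/442 -330/221 -2148/221; 0 0 1]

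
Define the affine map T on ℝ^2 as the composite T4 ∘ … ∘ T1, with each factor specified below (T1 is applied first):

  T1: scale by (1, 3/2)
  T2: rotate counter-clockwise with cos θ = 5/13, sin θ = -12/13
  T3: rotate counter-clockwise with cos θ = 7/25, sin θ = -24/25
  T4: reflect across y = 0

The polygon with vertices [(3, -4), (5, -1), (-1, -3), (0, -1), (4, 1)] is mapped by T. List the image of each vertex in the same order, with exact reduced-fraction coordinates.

T1 scale by (1, 3/2): (3, -4) → (3, -6); (5, -1) → (5, -3/2); (-1, -3) → (-1, -9/2); (0, -1) → (0, -3/2); (4, 1) → (4, 3/2)
T2 rotate counter-clockwise with cos θ = 5/13, sin θ = -12/13: (3, -6) → (-57/13, -66/13); (5, -3/2) → (7/13, -135/26); (-1, -9/2) → (-59/13, -21/26); (0, -3/2) → (-18/13, -15/26); (4, 3/2) → (38/13, -81/26)
T3 rotate counter-clockwise with cos θ = 7/25, sin θ = -24/25: (-57/13, -66/13) → (-1983/325, 906/325); (7/13, -135/26) → (-1571/325, -1281/650); (-59/13, -21/26) → (-133/65, 537/130); (-18/13, -15/26) → (-306/325, 759/650); (38/13, -81/26) → (-706/325, -2391/650)
T4 reflect across y = 0: (-1983/325, 906/325) → (-1983/325, -906/325); (-1571/325, -1281/650) → (-1571/325, 1281/650); (-133/65, 537/130) → (-133/65, -537/130); (-306/325, 759/650) → (-306/325, -759/650); (-706/325, -2391/650) → (-706/325, 2391/650)

image vertices: (-1983/325, -906/325), (-1571/325, 1281/650), (-133/65, -537/130), (-306/325, -759/650), (-706/325, 2391/650)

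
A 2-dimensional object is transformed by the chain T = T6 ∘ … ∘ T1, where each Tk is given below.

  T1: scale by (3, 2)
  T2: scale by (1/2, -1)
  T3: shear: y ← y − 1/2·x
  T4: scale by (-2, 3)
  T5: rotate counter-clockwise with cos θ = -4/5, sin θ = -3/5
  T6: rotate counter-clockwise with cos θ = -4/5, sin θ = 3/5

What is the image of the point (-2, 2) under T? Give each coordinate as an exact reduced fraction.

T1 scale by (3, 2): (-2, 2) → (-6, 4)
T2 scale by (1/2, -1): (-6, 4) → (-3, -4)
T3 shear: y ← y − 1/2·x: (-3, -4) → (-3, -5/2)
T4 scale by (-2, 3): (-3, -5/2) → (6, -15/2)
T5 rotate counter-clockwise with cos θ = -4/5, sin θ = -3/5: (6, -15/2) → (-93/10, 12/5)
T6 rotate counter-clockwise with cos θ = -4/5, sin θ = 3/5: (-93/10, 12/5) → (6, -15/2)

T(p) = (6, -15/2)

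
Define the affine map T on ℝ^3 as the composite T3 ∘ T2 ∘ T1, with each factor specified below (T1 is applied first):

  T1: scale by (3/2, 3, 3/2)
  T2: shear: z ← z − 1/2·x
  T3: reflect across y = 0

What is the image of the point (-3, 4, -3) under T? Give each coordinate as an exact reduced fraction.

T1 scale by (3/2, 3, 3/2): (-3, 4, -3) → (-9/2, 12, -9/2)
T2 shear: z ← z − 1/2·x: (-9/2, 12, -9/2) → (-9/2, 12, -9/4)
T3 reflect across y = 0: (-9/2, 12, -9/4) → (-9/2, -12, -9/4)

T(p) = (-9/2, -12, -9/4)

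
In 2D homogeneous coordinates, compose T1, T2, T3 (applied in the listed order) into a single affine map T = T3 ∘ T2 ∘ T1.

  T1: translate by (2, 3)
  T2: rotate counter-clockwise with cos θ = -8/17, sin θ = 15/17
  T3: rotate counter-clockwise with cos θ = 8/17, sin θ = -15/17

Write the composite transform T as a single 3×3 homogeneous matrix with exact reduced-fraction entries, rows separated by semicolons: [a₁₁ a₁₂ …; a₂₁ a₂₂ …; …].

T1 = [1 0 2; 0 1 3; 0 0 1]
T2·T1 = [-8/17 -15/17 -61/17; 15/17 -8/17 6/17; 0 0 1]
T3·…·T1 = [161/289 -240/289 -398/289; 240/289 161/289 963/289; 0 0 1]

T = [161/289 -240/289 -398/289; 240/289 161/289 963/289; 0 0 1]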